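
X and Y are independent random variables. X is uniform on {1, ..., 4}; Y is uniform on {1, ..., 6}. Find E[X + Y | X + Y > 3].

136/21

P(X + Y > 3) = 7/8.
Summing (X+Y)·P(x,y) over outcomes with X + Y > 3 gives 17/3.
E[X + Y | X + Y > 3] = (17/3) / (7/8) = 136/21.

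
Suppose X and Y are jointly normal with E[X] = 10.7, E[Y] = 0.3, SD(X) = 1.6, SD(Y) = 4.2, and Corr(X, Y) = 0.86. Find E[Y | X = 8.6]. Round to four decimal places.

-4.4408

E[Y | X=x] = μ_Y + ρ(σ_Y/σ_X)(x − μ_X) for jointly normal variables.
E[Y | X=8.6] = 0.3 + (0.86)·(4.2/1.6)·(8.6 − (10.7)) = 0.3 + (2.2575)·(-2.1) = -4.4408.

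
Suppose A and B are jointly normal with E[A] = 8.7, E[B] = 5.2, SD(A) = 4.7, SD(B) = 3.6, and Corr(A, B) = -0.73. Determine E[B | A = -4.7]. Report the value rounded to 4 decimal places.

The regression of B on A has slope ρ·σ_B/σ_A and passes through (μ_A, μ_B).
E[B | A=-4.7] = 5.2 + (-0.73)·(3.6/4.7)·(-4.7 − (8.7)) = 5.2 + (-0.55915)·(-13.4) = 12.6926.

12.6926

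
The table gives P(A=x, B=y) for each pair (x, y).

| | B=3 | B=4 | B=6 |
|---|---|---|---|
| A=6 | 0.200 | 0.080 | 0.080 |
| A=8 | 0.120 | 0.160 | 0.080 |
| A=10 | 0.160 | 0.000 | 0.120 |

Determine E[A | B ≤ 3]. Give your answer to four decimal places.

7.8333

P(B ≤ 3) = 0.480.
Σ A·P over the event = 6·(0.200) + 8·(0.120) + 10·(0.160) = 3.760.
E[A | B ≤ 3] = (3.760) / (0.480) = 7.8333.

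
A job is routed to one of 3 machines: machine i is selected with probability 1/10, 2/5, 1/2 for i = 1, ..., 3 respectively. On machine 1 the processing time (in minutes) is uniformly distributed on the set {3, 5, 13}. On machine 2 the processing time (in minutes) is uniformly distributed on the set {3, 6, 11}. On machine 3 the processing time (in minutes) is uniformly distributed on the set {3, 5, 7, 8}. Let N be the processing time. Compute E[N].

749/120

E[N | machine 1] = (3+5+13)/3 = 7.
E[N | machine 2] = (3+6+11)/3 = 20/3.
E[N | machine 3] = (3+5+7+8)/4 = 23/4.
E[N] = (1/10)·(7) + (2/5)·(20/3) + (1/2)·(23/4) = 749/120.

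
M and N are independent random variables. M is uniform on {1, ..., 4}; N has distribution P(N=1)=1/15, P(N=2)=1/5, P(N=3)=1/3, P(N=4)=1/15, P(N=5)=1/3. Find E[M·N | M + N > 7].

191/11

P(M + N > 7) = 11/60.
Summing MN·P(x,y) over outcomes with M + N > 7 gives 191/60.
E[M·N | M + N > 7] = (191/60) / (11/60) = 191/11.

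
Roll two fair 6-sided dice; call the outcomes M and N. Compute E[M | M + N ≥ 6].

P(M + N ≥ 6) = 13/18.
Summing M·P(x,y) over outcomes with M + N ≥ 6 gives 53/18.
E[M | M + N ≥ 6] = (53/18) / (13/18) = 53/13.

53/13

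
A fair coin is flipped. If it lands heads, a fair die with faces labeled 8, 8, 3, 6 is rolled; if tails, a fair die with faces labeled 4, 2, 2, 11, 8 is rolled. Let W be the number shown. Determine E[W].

E[W | heads] = (8+8+3+6)/4 = 25/4.
E[W | tails] = (4+2+2+11+8)/5 = 27/5.
By the law of total expectation,
E[W] = (1/2)·(25/4) + (1/2)·(27/5) = 233/40.

233/40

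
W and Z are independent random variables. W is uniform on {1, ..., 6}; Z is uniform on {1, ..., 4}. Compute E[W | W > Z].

P(W > Z) = 7/12.
Summing W·P(x,y) over outcomes with W > Z gives 8/3.
E[W | W > Z] = (8/3) / (7/12) = 32/7.

32/7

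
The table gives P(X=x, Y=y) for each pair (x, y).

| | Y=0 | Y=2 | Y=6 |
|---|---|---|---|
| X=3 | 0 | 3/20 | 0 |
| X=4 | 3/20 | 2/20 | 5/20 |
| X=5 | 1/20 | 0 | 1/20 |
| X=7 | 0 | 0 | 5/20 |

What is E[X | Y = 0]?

17/4

P(Y = 0) = 1/5.
Σ X·P over the event = 4·(3/20) + 5·(1/20) = 17/20.
E[X | Y = 0] = (17/20) / (1/5) = 17/4.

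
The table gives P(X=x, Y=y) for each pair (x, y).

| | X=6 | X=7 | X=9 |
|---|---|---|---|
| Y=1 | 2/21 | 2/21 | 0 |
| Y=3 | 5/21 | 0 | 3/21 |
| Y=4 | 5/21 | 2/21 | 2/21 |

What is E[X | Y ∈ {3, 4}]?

7

P(Y ∈ {3, 4}) = 17/21.
Summing X·P(X=x,Y=y) over the conditioning event gives 17/3.
E[X | Y ∈ {3, 4}] = (17/3) / (17/21) = 7.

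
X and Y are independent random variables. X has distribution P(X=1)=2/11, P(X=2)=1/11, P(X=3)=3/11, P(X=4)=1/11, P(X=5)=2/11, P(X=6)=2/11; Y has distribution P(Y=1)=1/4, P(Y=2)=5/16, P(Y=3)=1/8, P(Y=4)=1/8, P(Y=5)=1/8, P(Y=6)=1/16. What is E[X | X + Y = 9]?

P(X + Y = 9) = 13/176.
Summing X·P(x,y) over outcomes with X + Y = 9 gives 61/176.
E[X | X + Y = 9] = (61/176) / (13/176) = 61/13.

61/13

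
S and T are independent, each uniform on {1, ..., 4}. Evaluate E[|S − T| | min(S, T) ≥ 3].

Outcomes with min(S, T) ≥ 3: (3,3), (3,4), (4,3), (4,4), each with probability 1/16.
E[|S − T| | min(S, T) ≥ 3] = (0 + 1 + 1 + 0) / 4 = 1/2.

1/2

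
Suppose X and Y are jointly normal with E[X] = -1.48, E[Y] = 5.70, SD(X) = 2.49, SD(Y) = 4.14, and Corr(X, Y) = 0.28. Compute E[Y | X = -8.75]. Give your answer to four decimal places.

E[Y | X=x] = μ_Y + ρ(σ_Y/σ_X)(x − μ_X) for jointly normal variables.
E[Y | X=-8.75] = 5.70 + (0.28)·(4.14/2.49)·(-8.75 − (-1.48)) = 5.70 + (0.46554)·(-7.27) = 2.3155.

2.3155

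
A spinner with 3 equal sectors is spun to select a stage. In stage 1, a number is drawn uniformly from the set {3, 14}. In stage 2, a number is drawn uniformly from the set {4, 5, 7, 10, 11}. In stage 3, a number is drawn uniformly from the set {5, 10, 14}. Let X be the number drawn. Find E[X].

767/90

E[X | stage 1] = (3+14)/2 = 17/2.
E[X | stage 2] = (4+5+7+10+11)/5 = 37/5.
E[X | stage 3] = (5+10+14)/3 = 29/3.
By the law of total expectation,
E[X] = (1/3)·(17/2) + (1/3)·(37/5) + (1/3)·(29/3) = 767/90.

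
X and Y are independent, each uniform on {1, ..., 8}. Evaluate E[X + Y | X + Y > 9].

P(X + Y > 9) = 7/16.
Summing (X+Y)·P(x,y) over outcomes with X + Y > 9 gives 21/4.
E[X + Y | X + Y > 9] = (21/4) / (7/16) = 12.

12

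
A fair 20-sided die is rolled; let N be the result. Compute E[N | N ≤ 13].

P(N ≤ 13) = 13/20.
E[N | N ≤ 13] = (91/20) / (13/20) = 7.

7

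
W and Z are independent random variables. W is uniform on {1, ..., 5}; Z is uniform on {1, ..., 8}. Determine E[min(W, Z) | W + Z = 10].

7/2

Outcomes with W + Z = 10: (2,8), (3,7), (4,6), (5,5), each with probability 1/40.
E[min(W, Z) | W + Z = 10] = (2 + 3 + 4 + 5) / 4 = 7/2.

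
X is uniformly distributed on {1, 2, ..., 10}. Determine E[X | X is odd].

Given X is odd, X is equally likely to be any of {1, 3, 5, 7, 9}.
E[X | X is odd] = (1 + 3 + 5 + 7 + 9) / 5 = 5.

5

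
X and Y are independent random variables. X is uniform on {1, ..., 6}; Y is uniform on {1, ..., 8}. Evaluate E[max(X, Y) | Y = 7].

Outcomes with Y = 7: (1,7), (2,7), (3,7), (4,7), (5,7), (6,7), each with probability 1/48.
E[max(X, Y) | Y = 7] = (7 + 7 + 7 + 7 + 7 + 7) / 6 = 7.

7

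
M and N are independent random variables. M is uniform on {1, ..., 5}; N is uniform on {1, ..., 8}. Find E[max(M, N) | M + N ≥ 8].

P(M + N ≥ 8) = 1/2.
Summing max(M,N)·P(x,y) over outcomes with M + N ≥ 8 gives 16/5.
E[max(M, N) | M + N ≥ 8] = (16/5) / (1/2) = 32/5.

32/5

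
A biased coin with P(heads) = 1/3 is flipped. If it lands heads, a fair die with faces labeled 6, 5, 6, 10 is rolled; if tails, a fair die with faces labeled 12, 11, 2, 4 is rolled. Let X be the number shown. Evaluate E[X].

E[X | heads] = (6+5+6+10)/4 = 27/4.
E[X | tails] = (12+11+2+4)/4 = 29/4.
E[X] = (1/3)·(27/4) + (2/3)·(29/4) = 85/12.

85/12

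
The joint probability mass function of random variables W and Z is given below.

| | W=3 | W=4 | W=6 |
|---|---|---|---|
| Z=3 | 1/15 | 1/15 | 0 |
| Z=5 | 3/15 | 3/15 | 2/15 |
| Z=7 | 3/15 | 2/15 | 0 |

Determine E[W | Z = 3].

P(Z = 3) = 2/15.
Σ W·P over the event = 3·(1/15) + 4·(1/15) = 7/15.
E[W | Z = 3] = (7/15) / (2/15) = 7/2.

7/2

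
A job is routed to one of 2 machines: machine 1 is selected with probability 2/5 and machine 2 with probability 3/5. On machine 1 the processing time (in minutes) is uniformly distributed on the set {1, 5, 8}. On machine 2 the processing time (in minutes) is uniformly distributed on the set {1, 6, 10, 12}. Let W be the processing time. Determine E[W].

373/60

E[W | machine 1] = (1+5+8)/3 = 14/3.
E[W | machine 2] = (1+6+10+12)/4 = 29/4.
By the law of total expectation,
E[W] = (2/5)·(14/3) + (3/5)·(29/4) = 373/60.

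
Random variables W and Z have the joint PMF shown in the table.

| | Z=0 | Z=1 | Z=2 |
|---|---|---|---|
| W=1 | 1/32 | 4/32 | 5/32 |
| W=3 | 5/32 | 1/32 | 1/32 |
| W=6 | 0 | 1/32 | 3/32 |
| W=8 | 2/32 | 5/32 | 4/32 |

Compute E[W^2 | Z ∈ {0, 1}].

543/19

P(Z ∈ {0, 1}) = 19/32.
Summing W^2·P(W=x,Z=y) over the conditioning event gives 543/32.
E[W^2 | Z ∈ {0, 1}] = (543/32) / (19/32) = 543/19.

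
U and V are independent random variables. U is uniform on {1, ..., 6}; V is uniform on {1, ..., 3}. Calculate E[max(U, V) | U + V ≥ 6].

44/9

Outcomes with U + V ≥ 6: (3,3), (4,2), (4,3), (5,1), (5,2), (5,3), (6,1), (6,2), (6,3), each with probability 1/18.
E[max(U, V) | U + V ≥ 6] = (3 + 4 + 4 + 5 + 5 + 5 + 6 + 6 + 6) / 9 = 44/9.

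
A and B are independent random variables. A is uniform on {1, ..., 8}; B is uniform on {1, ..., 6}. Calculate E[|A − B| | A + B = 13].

2

Outcomes with A + B = 13: (7,6), (8,5), each with probability 1/48.
E[|A − B| | A + B = 13] = (1 + 3) / 2 = 2.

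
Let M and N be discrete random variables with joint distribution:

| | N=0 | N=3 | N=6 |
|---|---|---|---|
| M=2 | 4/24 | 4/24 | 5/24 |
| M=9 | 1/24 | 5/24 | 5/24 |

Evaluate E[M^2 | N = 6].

85/2

P(N = 6) = 5/12.
Σ M^2·P over the event = 4·(5/24) + 81·(5/24) = 425/24.
E[M^2 | N = 6] = (425/24) / (5/12) = 85/2.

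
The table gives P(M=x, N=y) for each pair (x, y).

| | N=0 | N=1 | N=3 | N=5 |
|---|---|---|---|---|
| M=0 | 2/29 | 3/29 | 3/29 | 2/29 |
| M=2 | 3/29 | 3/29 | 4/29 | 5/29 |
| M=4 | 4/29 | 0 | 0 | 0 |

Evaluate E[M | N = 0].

22/9

P(N = 0) = 9/29.
Summing M·P(M=x,N=y) over the conditioning event gives 22/29.
E[M | N = 0] = (22/29) / (9/29) = 22/9.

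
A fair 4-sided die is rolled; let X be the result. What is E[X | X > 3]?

Given X > 3, X is equally likely to be any of {4}.
E[X | X > 3] = (4) / 1 = 4.

4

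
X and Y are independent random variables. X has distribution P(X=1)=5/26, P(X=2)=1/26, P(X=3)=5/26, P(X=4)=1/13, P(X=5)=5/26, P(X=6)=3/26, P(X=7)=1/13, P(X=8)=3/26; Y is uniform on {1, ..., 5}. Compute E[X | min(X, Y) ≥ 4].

89/15

P(min(X, Y) ≥ 4) = 3/13.
Summing X·P(x,y) over outcomes with min(X, Y) ≥ 4 gives 89/65.
E[X | min(X, Y) ≥ 4] = (89/65) / (3/13) = 89/15.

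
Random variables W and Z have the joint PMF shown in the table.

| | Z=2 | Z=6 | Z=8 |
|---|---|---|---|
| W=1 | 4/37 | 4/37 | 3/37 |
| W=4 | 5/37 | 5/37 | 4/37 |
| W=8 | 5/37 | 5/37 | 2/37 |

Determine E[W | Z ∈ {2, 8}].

P(Z ∈ {2, 8}) = 23/37.
Σ W·P over the event = 1·(4/37) + 1·(3/37) + 4·(5/37) + 4·(4/37) + 8·(5/37) + 8·(2/37) = 99/37.
E[W | Z ∈ {2, 8}] = (99/37) / (23/37) = 99/23.

99/23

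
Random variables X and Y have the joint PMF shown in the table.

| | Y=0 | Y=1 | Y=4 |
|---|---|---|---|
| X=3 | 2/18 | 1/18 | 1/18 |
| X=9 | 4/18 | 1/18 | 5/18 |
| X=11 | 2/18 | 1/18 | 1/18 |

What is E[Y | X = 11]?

5/4

P(X = 11) = 2/9.
Summing Y·P(X=x,Y=y) over the conditioning event gives 5/18.
E[Y | X = 11] = (5/18) / (2/9) = 5/4.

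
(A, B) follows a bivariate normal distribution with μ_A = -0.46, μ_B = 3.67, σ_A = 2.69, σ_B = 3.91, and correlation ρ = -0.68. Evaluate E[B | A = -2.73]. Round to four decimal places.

The regression of B on A has slope ρ·σ_B/σ_A and passes through (μ_A, μ_B).
E[B | A=-2.73] = 3.67 + (-0.68)·(3.91/2.69)·(-2.73 − (-0.46)) = 3.67 + (-0.9884)·(-2.27) = 5.9137.

5.9137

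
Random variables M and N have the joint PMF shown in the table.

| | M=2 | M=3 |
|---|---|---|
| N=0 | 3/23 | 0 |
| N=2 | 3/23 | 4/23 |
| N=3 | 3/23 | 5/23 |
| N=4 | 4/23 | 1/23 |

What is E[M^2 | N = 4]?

5

P(N = 4) = 5/23.
Σ M^2·P over the event = 4·(4/23) + 9·(1/23) = 25/23.
E[M^2 | N = 4] = (25/23) / (5/23) = 5.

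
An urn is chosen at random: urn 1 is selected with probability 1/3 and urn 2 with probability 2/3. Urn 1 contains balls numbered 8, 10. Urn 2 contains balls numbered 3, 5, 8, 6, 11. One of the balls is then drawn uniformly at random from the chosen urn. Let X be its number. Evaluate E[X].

E[X | urn 1] = (8+10)/2 = 9.
E[X | urn 2] = (3+5+8+6+11)/5 = 33/5.
E[X] = (1/3)·(9) + (2/3)·(33/5) = 37/5.

37/5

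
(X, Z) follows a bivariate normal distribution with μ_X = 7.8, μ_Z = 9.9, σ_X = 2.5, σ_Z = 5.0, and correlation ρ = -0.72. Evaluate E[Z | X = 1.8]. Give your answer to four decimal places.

For a bivariate normal, E[Z | X=x] = μ_Z + ρ·(σ_Z/σ_X)·(x − μ_X).
E[Z | X=1.8] = 9.9 + (-0.72)·(5.0/2.5)·(1.8 − (7.8)) = 9.9 + (-1.44)·(-6) = 18.5400.

18.5400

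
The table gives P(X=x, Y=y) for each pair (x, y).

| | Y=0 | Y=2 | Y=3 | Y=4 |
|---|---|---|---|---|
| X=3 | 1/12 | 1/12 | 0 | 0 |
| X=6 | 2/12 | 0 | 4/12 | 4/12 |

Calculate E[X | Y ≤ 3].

21/4

P(Y ≤ 3) = 2/3.
Summing X·P(X=x,Y=y) over the conditioning event gives 7/2.
E[X | Y ≤ 3] = (7/2) / (2/3) = 21/4.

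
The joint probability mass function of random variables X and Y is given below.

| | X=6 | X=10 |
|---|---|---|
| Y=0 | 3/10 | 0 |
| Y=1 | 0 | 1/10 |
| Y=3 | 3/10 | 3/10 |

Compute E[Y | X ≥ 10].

5/2

P(X ≥ 10) = 2/5.
Σ Y·P over the event = 1·(1/10) + 3·(3/10) = 1.
E[Y | X ≥ 10] = (1) / (2/5) = 5/2.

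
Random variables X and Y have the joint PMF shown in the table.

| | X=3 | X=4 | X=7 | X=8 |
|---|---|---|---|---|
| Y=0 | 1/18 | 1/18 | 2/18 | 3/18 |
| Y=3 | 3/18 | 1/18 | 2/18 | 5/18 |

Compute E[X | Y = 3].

67/11

P(Y = 3) = 11/18.
Σ X·P over the event = 3·(3/18) + 4·(1/18) + 7·(2/18) + 8·(5/18) = 67/18.
E[X | Y = 3] = (67/18) / (11/18) = 67/11.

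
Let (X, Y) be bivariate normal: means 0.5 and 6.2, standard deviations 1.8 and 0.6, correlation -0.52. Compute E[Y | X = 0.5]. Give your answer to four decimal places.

For a bivariate normal, E[Y | X=x] = μ_Y + ρ·(σ_Y/σ_X)·(x − μ_X).
E[Y | X=0.5] = 6.2 + (-0.52)·(0.6/1.8)·(0.5 − (0.5)) = 6.2 + (-0.17333)·(0) = 6.2000.

6.2000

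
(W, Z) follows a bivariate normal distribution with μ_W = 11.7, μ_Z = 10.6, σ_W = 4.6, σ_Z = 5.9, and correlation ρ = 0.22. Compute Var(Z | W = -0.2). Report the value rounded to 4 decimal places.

33.1252

The conditional variance in a bivariate normal is σ_Z²(1 − ρ²), independent of x.
Var(Z | W=-0.2) = (5.9)²·(1 − (0.22)²) = 34.81·0.9516 = 33.1252.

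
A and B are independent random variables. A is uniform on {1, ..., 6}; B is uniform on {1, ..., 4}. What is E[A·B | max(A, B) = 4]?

Outcomes with max(A, B) = 4: (1,4), (2,4), (3,4), (4,1), (4,2), (4,3), (4,4), each with probability 1/24.
E[A·B | max(A, B) = 4] = (4 + 8 + 12 + 4 + 8 + 12 + 16) / 7 = 64/7.

64/7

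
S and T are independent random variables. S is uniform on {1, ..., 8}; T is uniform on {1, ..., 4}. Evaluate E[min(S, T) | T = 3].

Outcomes with T = 3: (1,3), (2,3), (3,3), (4,3), (5,3), (6,3), (7,3), (8,3), each with probability 1/32.
E[min(S, T) | T = 3] = (1 + 2 + 3 + 3 + 3 + 3 + 3 + 3) / 8 = 21/8.

21/8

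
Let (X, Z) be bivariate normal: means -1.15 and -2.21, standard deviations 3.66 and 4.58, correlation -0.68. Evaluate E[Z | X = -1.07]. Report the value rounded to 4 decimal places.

-2.2781

The regression of Z on X has slope ρ·σ_Z/σ_X and passes through (μ_X, μ_Z).
E[Z | X=-1.07] = -2.21 + (-0.68)·(4.58/3.66)·(-1.07 − (-1.15)) = -2.21 + (-0.85093)·(0.08) = -2.2781.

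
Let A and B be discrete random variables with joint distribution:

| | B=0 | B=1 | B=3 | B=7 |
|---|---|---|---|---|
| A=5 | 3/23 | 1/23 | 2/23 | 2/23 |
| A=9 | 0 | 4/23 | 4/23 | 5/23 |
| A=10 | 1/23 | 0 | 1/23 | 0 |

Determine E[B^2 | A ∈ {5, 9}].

P(A ∈ {5, 9}) = 21/23.
Summing B^2·P(A=x,B=y) over the conditioning event gives 402/23.
E[B^2 | A ∈ {5, 9}] = (402/23) / (21/23) = 134/7.

134/7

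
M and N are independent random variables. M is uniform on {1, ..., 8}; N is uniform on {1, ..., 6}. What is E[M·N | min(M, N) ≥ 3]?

P(min(M, N) ≥ 3) = 1/2.
Summing MN·P(x,y) over outcomes with min(M, N) ≥ 3 gives 99/8.
E[M·N | min(M, N) ≥ 3] = (99/8) / (1/2) = 99/4.

99/4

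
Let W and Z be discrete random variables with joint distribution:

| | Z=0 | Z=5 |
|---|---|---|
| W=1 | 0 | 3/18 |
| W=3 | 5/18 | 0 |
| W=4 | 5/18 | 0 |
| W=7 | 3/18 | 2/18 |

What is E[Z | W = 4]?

0

P(W = 4) = 5/18.
Σ Z·P over the event = 0·(5/18) = 0.
E[Z | W = 4] = (0) / (5/18) = 0.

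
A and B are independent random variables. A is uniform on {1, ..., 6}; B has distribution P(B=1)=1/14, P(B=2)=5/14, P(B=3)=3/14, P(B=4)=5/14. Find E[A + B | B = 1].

P(B = 1) = 1/14.
Summing (A+B)·P(x,y) over outcomes with B = 1 gives 9/28.
E[A + B | B = 1] = (9/28) / (1/14) = 9/2.

9/2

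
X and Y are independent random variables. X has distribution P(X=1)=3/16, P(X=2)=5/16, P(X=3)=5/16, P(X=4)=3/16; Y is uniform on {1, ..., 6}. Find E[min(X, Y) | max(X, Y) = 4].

58/25

P(max(X, Y) = 4) = 25/96.
Summing min(X,Y)·P(x,y) over outcomes with max(X, Y) = 4 gives 29/48.
E[min(X, Y) | max(X, Y) = 4] = (29/48) / (25/96) = 58/25.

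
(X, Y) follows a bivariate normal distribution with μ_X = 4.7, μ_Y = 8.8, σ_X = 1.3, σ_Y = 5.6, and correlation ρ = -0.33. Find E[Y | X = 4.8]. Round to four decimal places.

For a bivariate normal, E[Y | X=x] = μ_Y + ρ·(σ_Y/σ_X)·(x − μ_X).
E[Y | X=4.8] = 8.8 + (-0.33)·(5.6/1.3)·(4.8 − (4.7)) = 8.8 + (-1.42154)·(0.1) = 8.6578.

8.6578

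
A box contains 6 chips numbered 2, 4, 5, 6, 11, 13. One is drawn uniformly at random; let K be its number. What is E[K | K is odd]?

29/3

P(K is odd) = 1/2.
Σ over the event: 5·1/6 + 11·1/6 + 13·1/6 = 29/6.
E[K | K is odd] = (29/6) / (1/2) = 29/3.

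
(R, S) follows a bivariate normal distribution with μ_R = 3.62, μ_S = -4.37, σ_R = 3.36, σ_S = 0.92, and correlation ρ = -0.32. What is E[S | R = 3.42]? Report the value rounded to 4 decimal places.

-4.3525

The regression of S on R has slope ρ·σ_S/σ_R and passes through (μ_R, μ_S).
E[S | R=3.42] = -4.37 + (-0.32)·(0.92/3.36)·(3.42 − (3.62)) = -4.37 + (-0.087619)·(-0.2) = -4.3525.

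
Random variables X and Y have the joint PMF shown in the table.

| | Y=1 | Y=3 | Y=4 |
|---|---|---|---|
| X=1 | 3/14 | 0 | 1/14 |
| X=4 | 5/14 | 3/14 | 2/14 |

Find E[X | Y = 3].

P(Y = 3) = 3/14.
Summing X·P(X=x,Y=y) over the conditioning event gives 6/7.
E[X | Y = 3] = (6/7) / (3/14) = 4.

4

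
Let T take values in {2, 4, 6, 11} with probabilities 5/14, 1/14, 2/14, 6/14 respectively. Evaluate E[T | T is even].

P(T is even) = 4/7.
Σ over the event: 2·5/14 + 4·1/14 + 6·1/7 = 13/7.
E[T | T is even] = (13/7) / (4/7) = 13/4.

13/4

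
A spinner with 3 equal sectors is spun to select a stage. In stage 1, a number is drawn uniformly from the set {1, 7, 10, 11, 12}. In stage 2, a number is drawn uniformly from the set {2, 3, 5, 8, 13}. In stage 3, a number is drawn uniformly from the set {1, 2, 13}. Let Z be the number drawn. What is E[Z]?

296/45

E[Z | stage 1] = (1+7+10+11+12)/5 = 41/5.
E[Z | stage 2] = (2+3+5+8+13)/5 = 31/5.
E[Z | stage 3] = (1+2+13)/3 = 16/3.
E[Z] = (1/3)·(41/5) + (1/3)·(31/5) + (1/3)·(16/3) = 296/45.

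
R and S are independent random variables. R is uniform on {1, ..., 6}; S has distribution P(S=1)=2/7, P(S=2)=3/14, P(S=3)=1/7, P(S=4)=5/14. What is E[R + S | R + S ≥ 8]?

193/22

P(R + S ≥ 8) = 11/42.
Summing (R+S)·P(x,y) over outcomes with R + S ≥ 8 gives 193/84.
E[R + S | R + S ≥ 8] = (193/84) / (11/42) = 193/22.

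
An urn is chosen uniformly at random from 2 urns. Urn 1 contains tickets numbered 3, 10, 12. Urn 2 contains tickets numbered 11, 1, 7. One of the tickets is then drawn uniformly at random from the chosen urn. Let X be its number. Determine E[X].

E[X | urn 1] = (3+10+12)/3 = 25/3.
E[X | urn 2] = (11+1+7)/3 = 19/3.
By the law of total expectation,
E[X] = (1/2)·(25/3) + (1/2)·(19/3) = 22/3.

22/3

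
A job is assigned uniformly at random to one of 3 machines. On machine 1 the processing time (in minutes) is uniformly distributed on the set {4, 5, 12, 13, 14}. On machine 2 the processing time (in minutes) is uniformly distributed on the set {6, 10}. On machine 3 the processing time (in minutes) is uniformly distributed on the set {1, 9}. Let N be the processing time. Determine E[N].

E[N | machine 1] = (4+5+12+13+14)/5 = 48/5.
E[N | machine 2] = (6+10)/2 = 8.
E[N | machine 3] = (1+9)/2 = 5.
E[N] = (1/3)·(48/5) + (1/3)·(8) + (1/3)·(5) = 113/15.

113/15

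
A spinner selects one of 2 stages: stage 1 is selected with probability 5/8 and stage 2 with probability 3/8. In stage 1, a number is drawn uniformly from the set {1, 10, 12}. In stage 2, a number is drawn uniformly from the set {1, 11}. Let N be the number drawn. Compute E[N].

E[N | stage 1] = (1+10+12)/3 = 23/3.
E[N | stage 2] = (1+11)/2 = 6.
By the law of total expectation,
E[N] = (5/8)·(23/3) + (3/8)·(6) = 169/24.

169/24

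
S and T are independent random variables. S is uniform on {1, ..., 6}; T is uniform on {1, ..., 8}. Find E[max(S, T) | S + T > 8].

P(S + T > 8) = 7/16.
Summing max(S,T)·P(x,y) over outcomes with S + T > 8 gives 35/12.
E[max(S, T) | S + T > 8] = (35/12) / (7/16) = 20/3.

20/3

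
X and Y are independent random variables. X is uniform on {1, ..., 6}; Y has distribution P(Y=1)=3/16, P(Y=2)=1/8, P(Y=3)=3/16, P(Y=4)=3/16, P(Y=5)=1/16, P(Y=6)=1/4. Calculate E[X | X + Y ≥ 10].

89/17

P(X + Y ≥ 10) = 17/96.
Summing X·P(x,y) over outcomes with X + Y ≥ 10 gives 89/96.
E[X | X + Y ≥ 10] = (89/96) / (17/96) = 89/17.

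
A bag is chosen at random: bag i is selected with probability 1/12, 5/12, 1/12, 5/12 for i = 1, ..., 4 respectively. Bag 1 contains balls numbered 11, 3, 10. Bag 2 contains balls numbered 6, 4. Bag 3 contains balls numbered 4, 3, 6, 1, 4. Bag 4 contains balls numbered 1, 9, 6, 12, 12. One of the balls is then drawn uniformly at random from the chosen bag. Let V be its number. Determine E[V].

383/60

E[V | bag 1] = (11+3+10)/3 = 8.
E[V | bag 2] = (6+4)/2 = 5.
E[V | bag 3] = (4+3+6+1+4)/5 = 18/5.
E[V | bag 4] = (1+9+6+12+12)/5 = 8.
E[V] = (1/12)·(8) + (5/12)·(5) + (1/12)·(18/5) + (5/12)·(8) = 383/60.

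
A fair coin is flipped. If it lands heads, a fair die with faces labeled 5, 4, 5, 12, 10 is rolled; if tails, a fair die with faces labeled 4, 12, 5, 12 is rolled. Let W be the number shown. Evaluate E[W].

309/40

E[W | heads] = (5+4+5+12+10)/5 = 36/5.
E[W | tails] = (4+12+5+12)/4 = 33/4.
E[W] = (1/2)·(36/5) + (1/2)·(33/4) = 309/40.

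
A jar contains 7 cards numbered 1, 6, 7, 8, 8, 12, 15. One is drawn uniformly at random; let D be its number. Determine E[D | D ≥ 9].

27/2

P(D ≥ 9) = 2/7.
Σ over the event: 12·1/7 + 15·1/7 = 27/7.
E[D | D ≥ 9] = (27/7) / (2/7) = 27/2.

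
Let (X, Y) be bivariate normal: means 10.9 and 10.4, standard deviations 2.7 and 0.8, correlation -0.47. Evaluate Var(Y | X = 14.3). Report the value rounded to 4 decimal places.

For a bivariate normal, Var(Y | X=x) = σ_Y²(1 − ρ²).
Var(Y | X=14.3) = (0.8)²·(1 − (-0.47)²) = 0.64·0.7791 = 0.4986.

0.4986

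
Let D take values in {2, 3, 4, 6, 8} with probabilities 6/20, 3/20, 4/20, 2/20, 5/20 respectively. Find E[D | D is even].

80/17

P(D is even) = 17/20.
Σ over the event: 2·3/10 + 4·1/5 + 6·1/10 + 8·1/4 = 4.
E[D | D is even] = (4) / (17/20) = 80/17.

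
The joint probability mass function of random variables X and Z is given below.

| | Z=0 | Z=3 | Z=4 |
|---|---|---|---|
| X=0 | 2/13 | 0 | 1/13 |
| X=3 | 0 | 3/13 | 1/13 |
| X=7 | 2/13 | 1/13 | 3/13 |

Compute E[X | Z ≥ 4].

24/5

P(Z ≥ 4) = 5/13.
Σ X·P over the event = 0·(1/13) + 3·(1/13) + 7·(3/13) = 24/13.
E[X | Z ≥ 4] = (24/13) / (5/13) = 24/5.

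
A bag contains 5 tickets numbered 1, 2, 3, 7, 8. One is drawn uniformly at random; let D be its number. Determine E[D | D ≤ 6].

P(D ≤ 6) = 3/5.
Σ over the event: 1·1/5 + 2·1/5 + 3·1/5 = 6/5.
E[D | D ≤ 6] = (6/5) / (3/5) = 2.

2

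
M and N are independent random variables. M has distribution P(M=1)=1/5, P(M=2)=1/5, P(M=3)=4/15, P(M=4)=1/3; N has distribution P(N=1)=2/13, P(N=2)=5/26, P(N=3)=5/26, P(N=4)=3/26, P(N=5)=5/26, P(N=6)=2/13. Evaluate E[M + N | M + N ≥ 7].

1393/172

P(M + N ≥ 7) = 86/195.
Summing (M+N)·P(x,y) over outcomes with M + N ≥ 7 gives 1393/390.
E[M + N | M + N ≥ 7] = (1393/390) / (86/195) = 1393/172.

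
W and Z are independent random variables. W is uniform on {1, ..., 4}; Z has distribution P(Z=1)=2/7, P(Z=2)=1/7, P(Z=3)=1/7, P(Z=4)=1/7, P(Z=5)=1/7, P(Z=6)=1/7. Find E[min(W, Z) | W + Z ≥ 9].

11/3

P(W + Z ≥ 9) = 3/28.
Summing min(W,Z)·P(x,y) over outcomes with W + Z ≥ 9 gives 11/28.
E[min(W, Z) | W + Z ≥ 9] = (11/28) / (3/28) = 11/3.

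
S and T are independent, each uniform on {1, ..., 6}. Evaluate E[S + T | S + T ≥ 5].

P(S + T ≥ 5) = 5/6.
Summing (S+T)·P(x,y) over outcomes with S + T ≥ 5 gives 58/9.
E[S + T | S + T ≥ 5] = (58/9) / (5/6) = 116/15.

116/15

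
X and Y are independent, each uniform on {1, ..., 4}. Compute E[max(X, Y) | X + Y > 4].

37/10

Outcomes with X + Y > 4: (1,4), (2,3), (2,4), (3,2), (3,3), (3,4), (4,1), (4,2), (4,3), (4,4), each with probability 1/16.
E[max(X, Y) | X + Y > 4] = (4 + 3 + 4 + 3 + 3 + 4 + 4 + 4 + 4 + 4) / 10 = 37/10.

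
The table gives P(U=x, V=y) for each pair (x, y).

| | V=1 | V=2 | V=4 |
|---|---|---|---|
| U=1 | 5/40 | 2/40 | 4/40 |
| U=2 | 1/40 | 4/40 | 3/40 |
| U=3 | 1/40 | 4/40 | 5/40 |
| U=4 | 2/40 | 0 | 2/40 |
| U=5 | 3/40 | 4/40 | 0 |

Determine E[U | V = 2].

3

P(V = 2) = 7/20.
Σ U·P over the event = 1·(2/40) + 2·(4/40) + 3·(4/40) + 5·(4/40) = 21/20.
E[U | V = 2] = (21/20) / (7/20) = 3.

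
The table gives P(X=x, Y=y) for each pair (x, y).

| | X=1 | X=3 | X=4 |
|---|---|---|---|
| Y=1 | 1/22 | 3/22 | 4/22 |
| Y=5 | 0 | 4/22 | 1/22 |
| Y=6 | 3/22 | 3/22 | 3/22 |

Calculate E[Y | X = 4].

27/8

P(X = 4) = 4/11.
Σ Y·P over the event = 1·(4/22) + 5·(1/22) + 6·(3/22) = 27/22.
E[Y | X = 4] = (27/22) / (4/11) = 27/8.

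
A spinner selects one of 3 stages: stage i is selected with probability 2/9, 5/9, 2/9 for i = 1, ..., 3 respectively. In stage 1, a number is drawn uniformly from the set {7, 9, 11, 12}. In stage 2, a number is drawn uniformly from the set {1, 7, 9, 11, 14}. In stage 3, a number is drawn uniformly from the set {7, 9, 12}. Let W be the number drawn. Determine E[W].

E[W | stage 1] = (7+9+11+12)/4 = 39/4.
E[W | stage 2] = (1+7+9+11+14)/5 = 42/5.
E[W | stage 3] = (7+9+12)/3 = 28/3.
By the law of total expectation,
E[W] = (2/9)·(39/4) + (5/9)·(42/5) + (2/9)·(28/3) = 481/54.

481/54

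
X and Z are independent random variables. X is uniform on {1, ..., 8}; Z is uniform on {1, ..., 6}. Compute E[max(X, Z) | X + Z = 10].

32/5

P(X + Z = 10) = 5/48.
Summing max(X,Z)·P(x,y) over outcomes with X + Z = 10 gives 2/3.
E[max(X, Z) | X + Z = 10] = (2/3) / (5/48) = 32/5.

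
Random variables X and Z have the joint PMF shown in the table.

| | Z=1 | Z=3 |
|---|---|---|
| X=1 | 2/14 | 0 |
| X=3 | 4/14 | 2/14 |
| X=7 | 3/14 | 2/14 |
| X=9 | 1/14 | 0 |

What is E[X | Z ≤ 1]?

22/5

P(Z ≤ 1) = 5/7.
Σ X·P over the event = 1·(2/14) + 3·(4/14) + 7·(3/14) + 9·(1/14) = 22/7.
E[X | Z ≤ 1] = (22/7) / (5/7) = 22/5.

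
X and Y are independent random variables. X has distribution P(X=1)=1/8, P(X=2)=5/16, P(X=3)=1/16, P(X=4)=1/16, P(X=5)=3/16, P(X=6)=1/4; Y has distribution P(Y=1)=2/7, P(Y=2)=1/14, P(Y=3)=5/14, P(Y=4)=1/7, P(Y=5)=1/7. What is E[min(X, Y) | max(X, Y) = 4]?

59/28

P(max(X, Y) = 4) = 1/8.
Summing min(X,Y)·P(x,y) over outcomes with max(X, Y) = 4 gives 59/224.
E[min(X, Y) | max(X, Y) = 4] = (59/224) / (1/8) = 59/28.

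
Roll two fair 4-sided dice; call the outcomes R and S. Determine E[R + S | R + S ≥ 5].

P(R + S ≥ 5) = 5/8.
Summing (R+S)·P(x,y) over outcomes with R + S ≥ 5 gives 15/4.
E[R + S | R + S ≥ 5] = (15/4) / (5/8) = 6.

6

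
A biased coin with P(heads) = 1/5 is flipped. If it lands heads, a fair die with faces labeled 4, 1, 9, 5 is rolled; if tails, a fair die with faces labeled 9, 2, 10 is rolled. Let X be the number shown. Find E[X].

131/20

E[X | heads] = (4+1+9+5)/4 = 19/4.
E[X | tails] = (9+2+10)/3 = 7.
E[X] = (1/5)·(19/4) + (4/5)·(7) = 131/20.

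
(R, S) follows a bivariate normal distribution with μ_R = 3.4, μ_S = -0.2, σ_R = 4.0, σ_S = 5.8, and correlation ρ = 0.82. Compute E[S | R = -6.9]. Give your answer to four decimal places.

-12.4467

E[S | R=x] = μ_S + ρ(σ_S/σ_R)(x − μ_R) for jointly normal variables.
E[S | R=-6.9] = -0.2 + (0.82)·(5.8/4.0)·(-6.9 − (3.4)) = -0.2 + (1.189)·(-10.3) = -12.4467.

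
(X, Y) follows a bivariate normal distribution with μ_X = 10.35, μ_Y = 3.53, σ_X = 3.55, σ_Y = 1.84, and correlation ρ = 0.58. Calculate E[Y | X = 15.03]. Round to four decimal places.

4.9369

The regression of Y on X has slope ρ·σ_Y/σ_X and passes through (μ_X, μ_Y).
E[Y | X=15.03] = 3.53 + (0.58)·(1.84/3.55)·(15.03 − (10.35)) = 3.53 + (0.30062)·(4.68) = 4.9369.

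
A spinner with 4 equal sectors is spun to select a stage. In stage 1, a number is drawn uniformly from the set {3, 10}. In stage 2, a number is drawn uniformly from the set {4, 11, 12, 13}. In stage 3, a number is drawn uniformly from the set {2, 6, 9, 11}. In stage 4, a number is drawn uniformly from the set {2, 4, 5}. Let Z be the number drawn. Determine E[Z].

E[Z | stage 1] = (3+10)/2 = 13/2.
E[Z | stage 2] = (4+11+12+13)/4 = 10.
E[Z | stage 3] = (2+6+9+11)/4 = 7.
E[Z | stage 4] = (2+4+5)/3 = 11/3.
By the law of total expectation,
E[Z] = (1/4)·(13/2) + (1/4)·(10) + (1/4)·(7) + (1/4)·(11/3) = 163/24.

163/24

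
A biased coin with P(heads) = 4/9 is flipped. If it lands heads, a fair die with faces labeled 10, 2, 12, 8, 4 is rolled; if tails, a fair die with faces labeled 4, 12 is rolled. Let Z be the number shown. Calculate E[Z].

344/45

E[Z | heads] = (10+2+12+8+4)/5 = 36/5.
E[Z | tails] = (4+12)/2 = 8.
E[Z] = (4/9)·(36/5) + (5/9)·(8) = 344/45.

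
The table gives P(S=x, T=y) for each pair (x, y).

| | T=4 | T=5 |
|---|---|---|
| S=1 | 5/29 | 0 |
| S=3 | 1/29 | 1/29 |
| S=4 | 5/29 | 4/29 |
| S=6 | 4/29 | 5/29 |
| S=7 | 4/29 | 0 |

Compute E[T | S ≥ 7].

4

P(S ≥ 7) = 4/29.
Summing T·P(S=x,T=y) over the conditioning event gives 16/29.
E[T | S ≥ 7] = (16/29) / (4/29) = 4.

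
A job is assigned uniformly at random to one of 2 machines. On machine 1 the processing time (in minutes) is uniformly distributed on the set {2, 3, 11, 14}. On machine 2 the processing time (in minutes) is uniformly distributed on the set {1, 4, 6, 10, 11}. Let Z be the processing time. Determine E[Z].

E[Z | machine 1] = (2+3+11+14)/4 = 15/2.
E[Z | machine 2] = (1+4+6+10+11)/5 = 32/5.
E[Z] = (1/2)·(15/2) + (1/2)·(32/5) = 139/20.

139/20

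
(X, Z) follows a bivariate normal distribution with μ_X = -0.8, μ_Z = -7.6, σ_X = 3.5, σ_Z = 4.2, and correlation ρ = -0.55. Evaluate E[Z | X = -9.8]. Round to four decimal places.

For a bivariate normal, E[Z | X=x] = μ_Z + ρ·(σ_Z/σ_X)·(x − μ_X).
E[Z | X=-9.8] = -7.6 + (-0.55)·(4.2/3.5)·(-9.8 − (-0.8)) = -7.6 + (-0.66)·(-9) = -1.6600.

-1.6600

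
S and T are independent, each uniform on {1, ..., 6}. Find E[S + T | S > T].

7

P(S > T) = 5/12.
Summing (S+T)·P(x,y) over outcomes with S > T gives 35/12.
E[S + T | S > T] = (35/12) / (5/12) = 7.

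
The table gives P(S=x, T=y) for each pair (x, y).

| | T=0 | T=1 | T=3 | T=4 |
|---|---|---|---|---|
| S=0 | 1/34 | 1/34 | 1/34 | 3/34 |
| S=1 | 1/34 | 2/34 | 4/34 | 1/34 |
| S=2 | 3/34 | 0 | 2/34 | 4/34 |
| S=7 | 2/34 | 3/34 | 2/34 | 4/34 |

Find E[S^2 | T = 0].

111/7

P(T = 0) = 7/34.
Σ S^2·P over the event = 0·(1/34) + 1·(1/34) + 4·(3/34) + 49·(2/34) = 111/34.
E[S^2 | T = 0] = (111/34) / (7/34) = 111/7.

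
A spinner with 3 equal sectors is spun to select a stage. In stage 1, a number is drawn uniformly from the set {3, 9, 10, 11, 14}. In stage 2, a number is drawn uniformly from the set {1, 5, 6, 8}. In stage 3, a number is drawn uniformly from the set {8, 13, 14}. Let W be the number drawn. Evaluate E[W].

E[W | stage 1] = (3+9+10+11+14)/5 = 47/5.
E[W | stage 2] = (1+5+6+8)/4 = 5.
E[W | stage 3] = (8+13+14)/3 = 35/3.
E[W] = (1/3)·(47/5) + (1/3)·(5) + (1/3)·(35/3) = 391/45.

391/45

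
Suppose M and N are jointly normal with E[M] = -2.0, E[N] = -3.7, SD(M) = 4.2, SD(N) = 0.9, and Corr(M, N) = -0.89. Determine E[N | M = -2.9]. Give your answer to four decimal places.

For a bivariate normal, E[N | M=x] = μ_N + ρ·(σ_N/σ_M)·(x − μ_M).
E[N | M=-2.9] = -3.7 + (-0.89)·(0.9/4.2)·(-2.9 − (-2.0)) = -3.7 + (-0.19071)·(-0.9) = -3.5284.

-3.5284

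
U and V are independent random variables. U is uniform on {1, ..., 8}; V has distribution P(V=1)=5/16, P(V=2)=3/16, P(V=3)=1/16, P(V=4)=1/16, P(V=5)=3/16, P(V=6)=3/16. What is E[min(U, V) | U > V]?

183/77

P(U > V) = 77/128.
Summing min(U,V)·P(x,y) over outcomes with U > V gives 183/128.
E[min(U, V) | U > V] = (183/128) / (77/128) = 183/77.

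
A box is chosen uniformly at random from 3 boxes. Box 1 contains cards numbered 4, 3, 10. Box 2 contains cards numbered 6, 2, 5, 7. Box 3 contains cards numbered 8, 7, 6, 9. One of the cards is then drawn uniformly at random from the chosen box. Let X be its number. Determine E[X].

109/18

E[X | box 1] = (4+3+10)/3 = 17/3.
E[X | box 2] = (6+2+5+7)/4 = 5.
E[X | box 3] = (8+7+6+9)/4 = 15/2.
By the law of total expectation,
E[X] = (1/3)·(17/3) + (1/3)·(5) + (1/3)·(15/2) = 109/18.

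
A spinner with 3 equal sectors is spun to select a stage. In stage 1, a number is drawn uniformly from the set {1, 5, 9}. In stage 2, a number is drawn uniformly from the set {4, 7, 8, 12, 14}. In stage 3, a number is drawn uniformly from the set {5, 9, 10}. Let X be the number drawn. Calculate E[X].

22/3

E[X | stage 1] = (1+5+9)/3 = 5.
E[X | stage 2] = (4+7+8+12+14)/5 = 9.
E[X | stage 3] = (5+9+10)/3 = 8.
E[X] = (1/3)·(5) + (1/3)·(9) + (1/3)·(8) = 22/3.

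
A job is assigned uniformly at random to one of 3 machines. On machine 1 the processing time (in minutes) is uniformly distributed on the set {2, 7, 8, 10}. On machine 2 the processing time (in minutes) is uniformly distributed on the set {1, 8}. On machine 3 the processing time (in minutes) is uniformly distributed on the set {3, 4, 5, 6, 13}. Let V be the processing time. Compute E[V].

349/60

E[V | machine 1] = (2+7+8+10)/4 = 27/4.
E[V | machine 2] = (1+8)/2 = 9/2.
E[V | machine 3] = (3+4+5+6+13)/5 = 31/5.
By the law of total expectation,
E[V] = (1/3)·(27/4) + (1/3)·(9/2) + (1/3)·(31/5) = 349/60.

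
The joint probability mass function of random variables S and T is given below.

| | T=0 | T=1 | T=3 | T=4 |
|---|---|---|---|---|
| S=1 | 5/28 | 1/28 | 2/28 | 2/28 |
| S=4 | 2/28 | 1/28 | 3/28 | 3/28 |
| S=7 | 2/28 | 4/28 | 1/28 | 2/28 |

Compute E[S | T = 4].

P(T = 4) = 1/4.
Σ S·P over the event = 1·(2/28) + 4·(3/28) + 7·(2/28) = 1.
E[S | T = 4] = (1) / (1/4) = 4.

4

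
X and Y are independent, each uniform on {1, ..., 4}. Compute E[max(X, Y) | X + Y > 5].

23/6

Outcomes with X + Y > 5: (2,4), (3,3), (3,4), (4,2), (4,3), (4,4), each with probability 1/16.
E[max(X, Y) | X + Y > 5] = (4 + 3 + 4 + 4 + 4 + 4) / 6 = 23/6.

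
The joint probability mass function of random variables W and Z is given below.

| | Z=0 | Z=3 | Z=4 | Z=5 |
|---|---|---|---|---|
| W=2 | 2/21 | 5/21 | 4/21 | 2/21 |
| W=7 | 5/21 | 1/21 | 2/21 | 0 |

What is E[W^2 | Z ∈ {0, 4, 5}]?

P(Z ∈ {0, 4, 5}) = 5/7.
Summing W^2·P(W=x,Z=y) over the conditioning event gives 125/7.
E[W^2 | Z ∈ {0, 4, 5}] = (125/7) / (5/7) = 25.

25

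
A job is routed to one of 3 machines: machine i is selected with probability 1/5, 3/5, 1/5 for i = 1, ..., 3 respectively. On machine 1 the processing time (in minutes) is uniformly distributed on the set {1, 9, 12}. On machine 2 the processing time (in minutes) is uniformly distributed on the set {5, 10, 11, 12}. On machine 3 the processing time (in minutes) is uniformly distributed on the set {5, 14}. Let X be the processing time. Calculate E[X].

136/15

E[X | machine 1] = (1+9+12)/3 = 22/3.
E[X | machine 2] = (5+10+11+12)/4 = 19/2.
E[X | machine 3] = (5+14)/2 = 19/2.
By the law of total expectation,
E[X] = (1/5)·(22/3) + (3/5)·(19/2) + (1/5)·(19/2) = 136/15.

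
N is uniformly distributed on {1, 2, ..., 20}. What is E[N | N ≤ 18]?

P(N ≤ 18) = 9/10.
E[N | N ≤ 18] = (171/20) / (9/10) = 19/2.

19/2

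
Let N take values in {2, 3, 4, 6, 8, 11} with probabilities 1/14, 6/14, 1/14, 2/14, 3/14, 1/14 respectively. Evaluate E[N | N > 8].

P(N > 8) = 1/14.
Σ over the event: 11·1/14 = 11/14.
E[N | N > 8] = (11/14) / (1/14) = 11.

11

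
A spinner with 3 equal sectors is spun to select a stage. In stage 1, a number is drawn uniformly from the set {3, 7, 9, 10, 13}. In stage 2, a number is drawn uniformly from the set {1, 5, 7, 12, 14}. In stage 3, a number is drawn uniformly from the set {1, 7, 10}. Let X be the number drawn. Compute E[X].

E[X | stage 1] = (3+7+9+10+13)/5 = 42/5.
E[X | stage 2] = (1+5+7+12+14)/5 = 39/5.
E[X | stage 3] = (1+7+10)/3 = 6.
E[X] = (1/3)·(42/5) + (1/3)·(39/5) + (1/3)·(6) = 37/5.

37/5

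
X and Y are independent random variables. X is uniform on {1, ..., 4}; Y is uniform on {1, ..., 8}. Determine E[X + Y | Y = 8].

21/2

Outcomes with Y = 8: (1,8), (2,8), (3,8), (4,8), each with probability 1/32.
E[X + Y | Y = 8] = (9 + 10 + 11 + 12) / 4 = 21/2.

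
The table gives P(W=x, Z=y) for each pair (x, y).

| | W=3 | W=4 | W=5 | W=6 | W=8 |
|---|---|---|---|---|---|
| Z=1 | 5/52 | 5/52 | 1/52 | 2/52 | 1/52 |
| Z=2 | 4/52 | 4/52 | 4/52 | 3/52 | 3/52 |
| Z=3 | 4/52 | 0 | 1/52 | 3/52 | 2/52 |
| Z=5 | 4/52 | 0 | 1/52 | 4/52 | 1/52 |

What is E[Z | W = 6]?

P(W = 6) = 3/13.
Σ Z·P over the event = 1·(2/52) + 2·(3/52) + 3·(3/52) + 5·(4/52) = 37/52.
E[Z | W = 6] = (37/52) / (3/13) = 37/12.

37/12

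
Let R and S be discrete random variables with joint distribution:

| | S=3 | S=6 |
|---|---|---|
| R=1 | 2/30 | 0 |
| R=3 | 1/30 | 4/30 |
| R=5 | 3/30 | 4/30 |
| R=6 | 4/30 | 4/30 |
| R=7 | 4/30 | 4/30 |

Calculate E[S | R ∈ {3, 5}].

5

P(R ∈ {3, 5}) = 2/5.
Σ S·P over the event = 3·(1/30) + 6·(4/30) + 3·(3/30) + 6·(4/30) = 2.
E[S | R ∈ {3, 5}] = (2) / (2/5) = 5.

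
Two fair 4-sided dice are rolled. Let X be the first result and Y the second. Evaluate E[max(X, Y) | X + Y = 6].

Outcomes with X + Y = 6: (2,4), (3,3), (4,2), each with probability 1/16.
E[max(X, Y) | X + Y = 6] = (4 + 3 + 4) / 3 = 11/3.

11/3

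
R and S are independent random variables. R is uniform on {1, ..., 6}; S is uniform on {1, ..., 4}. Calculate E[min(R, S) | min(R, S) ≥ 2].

P(min(R, S) ≥ 2) = 5/8.
Summing min(R,S)·P(x,y) over outcomes with min(R, S) ≥ 2 gives 41/24.
E[min(R, S) | min(R, S) ≥ 2] = (41/24) / (5/8) = 41/15.

41/15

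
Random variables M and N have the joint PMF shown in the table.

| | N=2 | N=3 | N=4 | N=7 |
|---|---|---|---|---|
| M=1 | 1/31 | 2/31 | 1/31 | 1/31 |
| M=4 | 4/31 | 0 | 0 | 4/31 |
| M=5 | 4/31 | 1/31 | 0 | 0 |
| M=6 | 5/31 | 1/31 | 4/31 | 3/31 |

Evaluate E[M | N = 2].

P(N = 2) = 14/31.
Σ M·P over the event = 1·(1/31) + 4·(4/31) + 5·(4/31) + 6·(5/31) = 67/31.
E[M | N = 2] = (67/31) / (14/31) = 67/14.

67/14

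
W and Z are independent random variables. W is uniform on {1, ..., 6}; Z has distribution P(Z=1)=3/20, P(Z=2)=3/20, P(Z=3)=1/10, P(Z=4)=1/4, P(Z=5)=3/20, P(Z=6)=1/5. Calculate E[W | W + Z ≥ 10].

123/23

P(W + Z ≥ 10) = 23/120.
Summing W·P(x,y) over outcomes with W + Z ≥ 10 gives 41/40.
E[W | W + Z ≥ 10] = (41/40) / (23/120) = 123/23.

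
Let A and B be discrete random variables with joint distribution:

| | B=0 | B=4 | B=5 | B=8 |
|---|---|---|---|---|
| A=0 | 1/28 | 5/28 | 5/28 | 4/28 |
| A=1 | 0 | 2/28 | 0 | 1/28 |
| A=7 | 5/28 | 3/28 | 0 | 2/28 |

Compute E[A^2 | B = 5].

P(B = 5) = 5/28.
Σ A^2·P over the event = 0·(5/28) = 0.
E[A^2 | B = 5] = (0) / (5/28) = 0.

0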